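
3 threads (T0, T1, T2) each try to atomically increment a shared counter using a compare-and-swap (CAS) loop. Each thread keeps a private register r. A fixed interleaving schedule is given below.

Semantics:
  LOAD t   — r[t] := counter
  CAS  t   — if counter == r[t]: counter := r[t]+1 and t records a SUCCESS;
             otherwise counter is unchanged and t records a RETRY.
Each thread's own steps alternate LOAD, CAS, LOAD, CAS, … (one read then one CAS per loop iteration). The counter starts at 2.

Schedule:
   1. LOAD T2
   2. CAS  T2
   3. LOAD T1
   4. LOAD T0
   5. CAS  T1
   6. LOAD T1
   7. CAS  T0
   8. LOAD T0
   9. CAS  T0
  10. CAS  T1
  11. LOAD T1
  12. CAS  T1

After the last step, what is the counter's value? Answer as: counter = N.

counter = 6

#1 T2 reads 2
#2 T2 CAS(2→3) writes; counter now 3
#3 T1 reads 3
#4 T0 reads 3
#5 T1 CAS(3→4) writes; counter now 4
#6 T1 reads 4
#7 T0 CAS(3→4) fails; counter now 4
#8 T0 reads 4
#9 T0 CAS(4→5) writes; counter now 5
#10 T1 CAS(4→5) fails; counter now 5
#11 T1 reads 5
#12 T1 CAS(5→6) writes; counter now 6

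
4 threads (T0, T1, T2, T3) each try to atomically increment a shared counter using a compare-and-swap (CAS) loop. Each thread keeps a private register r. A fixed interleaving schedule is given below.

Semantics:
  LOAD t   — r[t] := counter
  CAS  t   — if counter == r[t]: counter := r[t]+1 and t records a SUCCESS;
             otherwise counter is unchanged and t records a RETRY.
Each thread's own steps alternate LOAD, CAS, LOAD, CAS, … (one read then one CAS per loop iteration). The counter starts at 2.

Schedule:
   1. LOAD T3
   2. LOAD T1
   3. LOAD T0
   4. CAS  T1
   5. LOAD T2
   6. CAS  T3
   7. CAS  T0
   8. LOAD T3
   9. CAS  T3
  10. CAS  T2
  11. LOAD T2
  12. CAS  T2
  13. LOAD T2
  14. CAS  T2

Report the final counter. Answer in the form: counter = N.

T3 LOAD — after: cnt=2, r=2 — load
T1 LOAD — after: cnt=2, r=2 — load
T0 LOAD — after: cnt=2, r=2 — load
T1 CAS — after: cnt=3, r=2 — ok
T2 LOAD — after: cnt=3, r=3 — load
T3 CAS — after: cnt=3, r=2 — retry
T0 CAS — after: cnt=3, r=2 — retry
T3 LOAD — after: cnt=3, r=3 — load
T3 CAS — after: cnt=4, r=3 — ok
T2 CAS — after: cnt=4, r=3 — retry
T2 LOAD — after: cnt=4, r=4 — load
T2 CAS — after: cnt=5, r=4 — ok
T2 LOAD — after: cnt=5, r=5 — load
T2 CAS — after: cnt=6, r=5 — ok

counter = 6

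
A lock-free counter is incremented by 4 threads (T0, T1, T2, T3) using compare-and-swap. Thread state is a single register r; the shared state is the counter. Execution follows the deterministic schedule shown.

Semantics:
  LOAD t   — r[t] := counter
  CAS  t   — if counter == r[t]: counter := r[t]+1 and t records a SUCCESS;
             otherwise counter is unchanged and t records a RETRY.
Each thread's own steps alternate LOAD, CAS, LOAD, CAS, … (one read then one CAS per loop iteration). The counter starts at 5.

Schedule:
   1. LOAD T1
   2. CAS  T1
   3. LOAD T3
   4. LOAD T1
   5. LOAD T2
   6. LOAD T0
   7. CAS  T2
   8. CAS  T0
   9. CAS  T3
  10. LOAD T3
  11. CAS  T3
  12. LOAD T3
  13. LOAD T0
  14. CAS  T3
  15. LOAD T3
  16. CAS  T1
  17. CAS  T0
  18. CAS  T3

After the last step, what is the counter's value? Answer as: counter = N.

1. LOAD T1 → mem=5 r[T1]=5 [LOAD]
2. CAS T1 → mem=6 r[T1]=5 [OK]
3. LOAD T3 → mem=6 r[T3]=6 [LOAD]
4. LOAD T1 → mem=6 r[T1]=6 [LOAD]
5. LOAD T2 → mem=6 r[T2]=6 [LOAD]
6. LOAD T0 → mem=6 r[T0]=6 [LOAD]
7. CAS T2 → mem=7 r[T2]=6 [OK]
8. CAS T0 → mem=7 r[T0]=6 [RETRY]
9. CAS T3 → mem=7 r[T3]=6 [RETRY]
10. LOAD T3 → mem=7 r[T3]=7 [LOAD]
11. CAS T3 → mem=8 r[T3]=7 [OK]
12. LOAD T3 → mem=8 r[T3]=8 [LOAD]
13. LOAD T0 → mem=8 r[T0]=8 [LOAD]
14. CAS T3 → mem=9 r[T3]=8 [OK]
15. LOAD T3 → mem=9 r[T3]=9 [LOAD]
16. CAS T1 → mem=9 r[T1]=6 [RETRY]
17. CAS T0 → mem=9 r[T0]=8 [RETRY]
18. CAS T3 → mem=10 r[T3]=9 [OK]

counter = 10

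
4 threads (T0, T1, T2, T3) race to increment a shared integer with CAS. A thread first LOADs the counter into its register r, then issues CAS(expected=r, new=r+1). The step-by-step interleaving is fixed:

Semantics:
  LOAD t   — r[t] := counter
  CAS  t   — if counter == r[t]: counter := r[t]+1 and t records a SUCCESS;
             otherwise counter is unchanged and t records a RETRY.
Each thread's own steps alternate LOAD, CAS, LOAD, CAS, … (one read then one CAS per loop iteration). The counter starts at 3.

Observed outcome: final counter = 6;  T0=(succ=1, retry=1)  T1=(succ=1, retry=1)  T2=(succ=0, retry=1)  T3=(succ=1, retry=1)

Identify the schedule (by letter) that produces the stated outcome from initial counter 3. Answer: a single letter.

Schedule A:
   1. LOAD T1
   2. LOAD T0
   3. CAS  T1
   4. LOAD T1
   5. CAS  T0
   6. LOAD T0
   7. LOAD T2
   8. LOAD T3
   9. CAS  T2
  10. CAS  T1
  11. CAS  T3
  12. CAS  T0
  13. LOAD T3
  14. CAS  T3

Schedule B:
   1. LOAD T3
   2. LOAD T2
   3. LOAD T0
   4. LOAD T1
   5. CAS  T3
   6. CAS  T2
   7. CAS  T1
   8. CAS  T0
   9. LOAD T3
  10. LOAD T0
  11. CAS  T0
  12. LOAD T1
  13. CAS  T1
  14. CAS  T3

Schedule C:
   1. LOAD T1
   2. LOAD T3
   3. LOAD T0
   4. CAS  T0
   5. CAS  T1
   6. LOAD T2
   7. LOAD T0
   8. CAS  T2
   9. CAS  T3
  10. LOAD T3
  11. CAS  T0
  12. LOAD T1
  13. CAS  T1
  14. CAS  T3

B

Tracing schedule B:
   1) LOAD T3:  M=3  r_T3=3
   2) LOAD T2:  M=3  r_T2=3
   3) LOAD T0:  M=3  r_T0=3
   4) LOAD T1:  M=3  r_T1=3
   5) CAS  T3:  M=4  r_T3=3 ✓
   6) CAS  T2:  M=4  r_T2=3 ✗
   7) CAS  T1:  M=4  r_T1=3 ✗
   8) CAS  T0:  M=4  r_T0=3 ✗
   9) LOAD T3:  M=4  r_T3=4
  10) LOAD T0:  M=4  r_T0=4
  11) CAS  T0:  M=5  r_T0=4 ✓
  12) LOAD T1:  M=5  r_T1=5
  13) CAS  T1:  M=6  r_T1=5 ✓
  14) CAS  T3:  M=6  r_T3=4 ✗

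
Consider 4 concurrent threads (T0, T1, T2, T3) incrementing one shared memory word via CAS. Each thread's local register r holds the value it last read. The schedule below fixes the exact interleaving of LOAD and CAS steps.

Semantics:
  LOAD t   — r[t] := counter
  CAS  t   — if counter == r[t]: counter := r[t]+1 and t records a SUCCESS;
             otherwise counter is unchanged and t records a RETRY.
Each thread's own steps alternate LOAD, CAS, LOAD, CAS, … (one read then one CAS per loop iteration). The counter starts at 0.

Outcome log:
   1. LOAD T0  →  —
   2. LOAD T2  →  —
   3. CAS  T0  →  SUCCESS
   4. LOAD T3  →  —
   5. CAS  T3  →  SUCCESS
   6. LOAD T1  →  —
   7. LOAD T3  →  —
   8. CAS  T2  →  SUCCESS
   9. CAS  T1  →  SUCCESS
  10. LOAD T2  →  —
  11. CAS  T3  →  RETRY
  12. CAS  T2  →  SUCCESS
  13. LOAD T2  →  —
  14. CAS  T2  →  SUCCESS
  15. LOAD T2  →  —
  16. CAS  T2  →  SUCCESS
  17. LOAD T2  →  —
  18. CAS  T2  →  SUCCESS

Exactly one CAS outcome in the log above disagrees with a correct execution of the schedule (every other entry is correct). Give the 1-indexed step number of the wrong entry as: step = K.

Reference trace:
step 1: T0 LOAD ⇒ load; ctr=0 reg=0
step 2: T2 LOAD ⇒ load; ctr=0 reg=0
step 3: T0 CAS ⇒ ok; ctr=1 reg=0
step 4: T3 LOAD ⇒ load; ctr=1 reg=1
step 5: T3 CAS ⇒ ok; ctr=2 reg=1
step 6: T1 LOAD ⇒ load; ctr=2 reg=2
step 7: T3 LOAD ⇒ load; ctr=2 reg=2
step 8: T2 CAS ⇒ retry; ctr=2 reg=0
step 9: T1 CAS ⇒ ok; ctr=3 reg=2
step 10: T2 LOAD ⇒ load; ctr=3 reg=3
step 11: T3 CAS ⇒ retry; ctr=3 reg=2
step 12: T2 CAS ⇒ ok; ctr=4 reg=3
step 13: T2 LOAD ⇒ load; ctr=4 reg=4
step 14: T2 CAS ⇒ ok; ctr=5 reg=4
step 15: T2 LOAD ⇒ load; ctr=5 reg=5
step 16: T2 CAS ⇒ ok; ctr=6 reg=5
step 17: T2 LOAD ⇒ load; ctr=6 reg=6
step 18: T2 CAS ⇒ ok; ctr=7 reg=6
Flip is step 8.

step = 8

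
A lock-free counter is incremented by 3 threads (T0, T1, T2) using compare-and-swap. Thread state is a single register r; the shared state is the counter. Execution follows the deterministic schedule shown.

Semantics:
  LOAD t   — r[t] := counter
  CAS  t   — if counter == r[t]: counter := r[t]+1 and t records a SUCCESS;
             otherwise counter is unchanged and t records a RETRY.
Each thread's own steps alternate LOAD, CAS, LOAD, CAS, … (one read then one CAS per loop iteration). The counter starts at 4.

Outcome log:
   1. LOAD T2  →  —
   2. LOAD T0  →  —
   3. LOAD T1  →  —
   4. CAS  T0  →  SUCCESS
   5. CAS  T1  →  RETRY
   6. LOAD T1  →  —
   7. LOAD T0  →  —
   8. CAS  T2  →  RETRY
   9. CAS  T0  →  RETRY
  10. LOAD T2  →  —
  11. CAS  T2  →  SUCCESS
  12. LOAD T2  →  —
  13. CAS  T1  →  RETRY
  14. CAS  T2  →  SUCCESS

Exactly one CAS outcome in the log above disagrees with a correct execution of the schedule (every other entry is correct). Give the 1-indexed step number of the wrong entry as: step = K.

Reference trace:
step 1: T2 LOAD ⇒ load; ctr=4 reg=4
step 2: T0 LOAD ⇒ load; ctr=4 reg=4
step 3: T1 LOAD ⇒ load; ctr=4 reg=4
step 4: T0 CAS ⇒ ok; ctr=5 reg=4
step 5: T1 CAS ⇒ retry; ctr=5 reg=4
step 6: T1 LOAD ⇒ load; ctr=5 reg=5
step 7: T0 LOAD ⇒ load; ctr=5 reg=5
step 8: T2 CAS ⇒ retry; ctr=5 reg=4
step 9: T0 CAS ⇒ ok; ctr=6 reg=5
step 10: T2 LOAD ⇒ load; ctr=6 reg=6
step 11: T2 CAS ⇒ ok; ctr=7 reg=6
step 12: T2 LOAD ⇒ load; ctr=7 reg=7
step 13: T1 CAS ⇒ retry; ctr=7 reg=5
step 14: T2 CAS ⇒ ok; ctr=8 reg=7
Flip is step 9.

step = 9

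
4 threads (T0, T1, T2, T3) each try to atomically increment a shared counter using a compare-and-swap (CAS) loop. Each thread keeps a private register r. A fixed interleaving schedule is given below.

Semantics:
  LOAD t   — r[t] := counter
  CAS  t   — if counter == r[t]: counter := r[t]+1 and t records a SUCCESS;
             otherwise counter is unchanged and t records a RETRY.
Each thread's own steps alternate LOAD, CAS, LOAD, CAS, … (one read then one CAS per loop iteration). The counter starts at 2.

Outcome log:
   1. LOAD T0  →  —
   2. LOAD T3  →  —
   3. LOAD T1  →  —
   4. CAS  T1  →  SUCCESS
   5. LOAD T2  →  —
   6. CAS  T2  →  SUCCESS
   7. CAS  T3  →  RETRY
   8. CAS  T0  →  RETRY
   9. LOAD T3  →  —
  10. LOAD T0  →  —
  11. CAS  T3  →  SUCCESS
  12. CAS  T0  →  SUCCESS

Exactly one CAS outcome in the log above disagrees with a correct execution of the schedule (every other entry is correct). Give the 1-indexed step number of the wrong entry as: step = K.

Reference trace:
step 1: T0 LOAD ⇒ load; ctr=2 reg=2
step 2: T3 LOAD ⇒ load; ctr=2 reg=2
step 3: T1 LOAD ⇒ load; ctr=2 reg=2
step 4: T1 CAS ⇒ ok; ctr=3 reg=2
step 5: T2 LOAD ⇒ load; ctr=3 reg=3
step 6: T2 CAS ⇒ ok; ctr=4 reg=3
step 7: T3 CAS ⇒ retry; ctr=4 reg=2
step 8: T0 CAS ⇒ retry; ctr=4 reg=2
step 9: T3 LOAD ⇒ load; ctr=4 reg=4
step 10: T0 LOAD ⇒ load; ctr=4 reg=4
step 11: T3 CAS ⇒ ok; ctr=5 reg=4
step 12: T0 CAS ⇒ retry; ctr=5 reg=4
Log disagrees first at step 12.

step = 12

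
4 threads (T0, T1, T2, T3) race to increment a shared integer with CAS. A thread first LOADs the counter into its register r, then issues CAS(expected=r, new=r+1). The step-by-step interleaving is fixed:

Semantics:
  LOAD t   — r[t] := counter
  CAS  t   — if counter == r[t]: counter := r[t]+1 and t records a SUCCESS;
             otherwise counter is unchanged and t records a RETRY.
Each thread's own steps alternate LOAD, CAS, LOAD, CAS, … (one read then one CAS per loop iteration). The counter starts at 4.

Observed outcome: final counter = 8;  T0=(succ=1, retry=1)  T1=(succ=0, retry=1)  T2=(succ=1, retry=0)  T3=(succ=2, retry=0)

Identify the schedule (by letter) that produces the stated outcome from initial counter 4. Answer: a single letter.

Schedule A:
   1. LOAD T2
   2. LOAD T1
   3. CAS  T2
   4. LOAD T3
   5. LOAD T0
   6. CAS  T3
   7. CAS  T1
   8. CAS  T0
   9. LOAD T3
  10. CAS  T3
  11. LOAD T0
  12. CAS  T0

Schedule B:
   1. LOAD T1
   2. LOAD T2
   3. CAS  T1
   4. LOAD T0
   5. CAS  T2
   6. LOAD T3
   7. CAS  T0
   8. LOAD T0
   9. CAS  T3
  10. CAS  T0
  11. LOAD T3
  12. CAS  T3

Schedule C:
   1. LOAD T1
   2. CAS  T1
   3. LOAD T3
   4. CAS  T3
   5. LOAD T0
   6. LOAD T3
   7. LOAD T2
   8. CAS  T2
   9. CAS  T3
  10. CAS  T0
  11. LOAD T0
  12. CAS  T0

A

Simulating candidate A:
step 1: T2 LOAD ⇒ load; ctr=4 reg=4
step 2: T1 LOAD ⇒ load; ctr=4 reg=4
step 3: T2 CAS ⇒ ok; ctr=5 reg=4
step 4: T3 LOAD ⇒ load; ctr=5 reg=5
step 5: T0 LOAD ⇒ load; ctr=5 reg=5
step 6: T3 CAS ⇒ ok; ctr=6 reg=5
step 7: T1 CAS ⇒ retry; ctr=6 reg=4
step 8: T0 CAS ⇒ retry; ctr=6 reg=5
step 9: T3 LOAD ⇒ load; ctr=6 reg=6
step 10: T3 CAS ⇒ ok; ctr=7 reg=6
step 11: T0 LOAD ⇒ load; ctr=7 reg=7
step 12: T0 CAS ⇒ ok; ctr=8 reg=7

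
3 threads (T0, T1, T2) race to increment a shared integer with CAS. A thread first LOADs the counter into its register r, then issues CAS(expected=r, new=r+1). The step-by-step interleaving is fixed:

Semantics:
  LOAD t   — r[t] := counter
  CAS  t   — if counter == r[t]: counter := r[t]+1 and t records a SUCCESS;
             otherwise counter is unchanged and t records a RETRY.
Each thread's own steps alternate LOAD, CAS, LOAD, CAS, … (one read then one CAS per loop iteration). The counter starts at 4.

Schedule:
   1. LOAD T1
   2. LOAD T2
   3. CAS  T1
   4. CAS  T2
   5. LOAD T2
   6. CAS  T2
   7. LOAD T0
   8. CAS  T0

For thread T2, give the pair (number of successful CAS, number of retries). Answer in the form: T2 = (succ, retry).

[1] T1.load  rd  (counter 4, T1.r 4)
[2] T2.load  rd  (counter 4, T2.r 4)
[3] T1.cas  hit  (counter 5, T1.r 4)
[4] T2.cas  miss  (counter 5, T2.r 4)
[5] T2.load  rd  (counter 5, T2.r 5)
[6] T2.cas  hit  (counter 6, T2.r 5)
[7] T0.load  rd  (counter 6, T0.r 6)
[8] T0.cas  hit  (counter 7, T0.r 6)

T2 = (1, 1)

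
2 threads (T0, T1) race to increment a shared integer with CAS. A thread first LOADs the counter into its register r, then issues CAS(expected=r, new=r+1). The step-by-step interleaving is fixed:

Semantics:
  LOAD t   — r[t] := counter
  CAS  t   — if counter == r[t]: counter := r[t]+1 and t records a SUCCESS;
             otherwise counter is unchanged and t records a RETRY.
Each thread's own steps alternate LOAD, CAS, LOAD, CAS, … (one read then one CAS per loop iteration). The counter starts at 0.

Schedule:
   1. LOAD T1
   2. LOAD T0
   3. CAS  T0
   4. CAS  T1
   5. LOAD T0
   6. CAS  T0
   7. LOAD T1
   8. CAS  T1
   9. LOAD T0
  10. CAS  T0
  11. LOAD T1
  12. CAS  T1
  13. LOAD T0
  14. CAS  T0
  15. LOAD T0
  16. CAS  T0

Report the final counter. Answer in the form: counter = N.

   1) LOAD T1:  M=0  r_T1=0
   2) LOAD T0:  M=0  r_T0=0
   3) CAS  T0:  M=1  r_T0=0 ✓
   4) CAS  T1:  M=1  r_T1=0 ✗
   5) LOAD T0:  M=1  r_T0=1
   6) CAS  T0:  M=2  r_T0=1 ✓
   7) LOAD T1:  M=2  r_T1=2
   8) CAS  T1:  M=3  r_T1=2 ✓
   9) LOAD T0:  M=3  r_T0=3
  10) CAS  T0:  M=4  r_T0=3 ✓
  11) LOAD T1:  M=4  r_T1=4
  12) CAS  T1:  M=5  r_T1=4 ✓
  13) LOAD T0:  M=5  r_T0=5
  14) CAS  T0:  M=6  r_T0=5 ✓
  15) LOAD T0:  M=6  r_T0=6
  16) CAS  T0:  M=7  r_T0=6 ✓

counter = 7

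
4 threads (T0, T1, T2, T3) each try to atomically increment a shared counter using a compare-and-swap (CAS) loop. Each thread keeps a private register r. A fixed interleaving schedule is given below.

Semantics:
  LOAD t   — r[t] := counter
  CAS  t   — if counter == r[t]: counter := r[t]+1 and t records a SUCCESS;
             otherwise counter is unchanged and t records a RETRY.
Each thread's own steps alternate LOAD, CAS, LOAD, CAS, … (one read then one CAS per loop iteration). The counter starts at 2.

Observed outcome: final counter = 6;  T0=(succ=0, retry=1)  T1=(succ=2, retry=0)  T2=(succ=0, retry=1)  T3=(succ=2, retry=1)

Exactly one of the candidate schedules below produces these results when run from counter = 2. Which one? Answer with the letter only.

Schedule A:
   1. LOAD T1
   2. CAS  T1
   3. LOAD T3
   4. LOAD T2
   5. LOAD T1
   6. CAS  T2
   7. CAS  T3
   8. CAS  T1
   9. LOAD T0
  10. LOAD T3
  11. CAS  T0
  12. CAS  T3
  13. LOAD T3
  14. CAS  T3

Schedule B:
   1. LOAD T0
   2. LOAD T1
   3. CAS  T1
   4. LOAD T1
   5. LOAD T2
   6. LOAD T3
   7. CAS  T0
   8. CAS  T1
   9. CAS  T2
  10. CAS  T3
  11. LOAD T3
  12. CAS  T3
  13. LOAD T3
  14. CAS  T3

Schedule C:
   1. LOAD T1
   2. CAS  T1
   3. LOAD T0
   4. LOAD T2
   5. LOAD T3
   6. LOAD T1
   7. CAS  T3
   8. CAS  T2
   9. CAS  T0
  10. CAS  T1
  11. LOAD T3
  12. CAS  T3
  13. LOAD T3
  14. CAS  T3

B

Run B:
1. LOAD T0 → mem=2 r[T0]=2 [LOAD]
2. LOAD T1 → mem=2 r[T1]=2 [LOAD]
3. CAS T1 → mem=3 r[T1]=2 [OK]
4. LOAD T1 → mem=3 r[T1]=3 [LOAD]
5. LOAD T2 → mem=3 r[T2]=3 [LOAD]
6. LOAD T3 → mem=3 r[T3]=3 [LOAD]
7. CAS T0 → mem=3 r[T0]=2 [RETRY]
8. CAS T1 → mem=4 r[T1]=3 [OK]
9. CAS T2 → mem=4 r[T2]=3 [RETRY]
10. CAS T3 → mem=4 r[T3]=3 [RETRY]
11. LOAD T3 → mem=4 r[T3]=4 [LOAD]
12. CAS T3 → mem=5 r[T3]=4 [OK]
13. LOAD T3 → mem=5 r[T3]=5 [LOAD]
14. CAS T3 → mem=6 r[T3]=5 [OK]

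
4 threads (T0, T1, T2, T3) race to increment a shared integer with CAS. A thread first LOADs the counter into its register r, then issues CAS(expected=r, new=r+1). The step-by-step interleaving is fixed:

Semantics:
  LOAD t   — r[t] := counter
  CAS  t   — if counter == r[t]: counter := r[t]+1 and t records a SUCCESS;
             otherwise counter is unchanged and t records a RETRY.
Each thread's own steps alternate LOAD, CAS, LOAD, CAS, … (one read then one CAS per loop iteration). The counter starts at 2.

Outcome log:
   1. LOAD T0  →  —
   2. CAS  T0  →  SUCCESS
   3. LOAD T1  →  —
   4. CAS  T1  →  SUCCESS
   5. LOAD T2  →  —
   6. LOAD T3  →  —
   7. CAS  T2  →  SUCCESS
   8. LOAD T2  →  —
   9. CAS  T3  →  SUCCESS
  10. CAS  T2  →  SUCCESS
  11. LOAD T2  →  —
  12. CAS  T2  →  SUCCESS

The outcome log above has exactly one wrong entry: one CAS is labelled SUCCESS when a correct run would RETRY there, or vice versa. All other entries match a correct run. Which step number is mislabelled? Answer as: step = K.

Re-executing:
[1] T0.load  rd  (counter 2, T0.r 2)
[2] T0.cas  hit  (counter 3, T0.r 2)
[3] T1.load  rd  (counter 3, T1.r 3)
[4] T1.cas  hit  (counter 4, T1.r 3)
[5] T2.load  rd  (counter 4, T2.r 4)
[6] T3.load  rd  (counter 4, T3.r 4)
[7] T2.cas  hit  (counter 5, T2.r 4)
[8] T2.load  rd  (counter 5, T2.r 5)
[9] T3.cas  miss  (counter 5, T3.r 4)
[10] T2.cas  hit  (counter 6, T2.r 5)
[11] T2.load  rd  (counter 6, T2.r 6)
[12] T2.cas  hit  (counter 7, T2.r 6)
Log disagrees first at step 9.

step = 9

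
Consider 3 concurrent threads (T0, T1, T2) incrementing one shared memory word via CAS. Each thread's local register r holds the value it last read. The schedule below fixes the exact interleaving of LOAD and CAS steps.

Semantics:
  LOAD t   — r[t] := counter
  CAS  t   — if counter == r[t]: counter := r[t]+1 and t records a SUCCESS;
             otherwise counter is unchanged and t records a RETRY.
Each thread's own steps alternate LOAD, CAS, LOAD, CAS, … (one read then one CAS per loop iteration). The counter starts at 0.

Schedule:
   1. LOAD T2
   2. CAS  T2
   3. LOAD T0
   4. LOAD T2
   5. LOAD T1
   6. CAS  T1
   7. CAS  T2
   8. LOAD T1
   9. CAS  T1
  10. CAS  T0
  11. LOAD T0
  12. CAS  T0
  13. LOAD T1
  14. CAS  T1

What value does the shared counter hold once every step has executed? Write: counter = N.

   1) LOAD T2:  M=0  r_T2=0
   2) CAS  T2:  M=1  r_T2=0 ✓
   3) LOAD T0:  M=1  r_T0=1
   4) LOAD T2:  M=1  r_T2=1
   5) LOAD T1:  M=1  r_T1=1
   6) CAS  T1:  M=2  r_T1=1 ✓
   7) CAS  T2:  M=2  r_T2=1 ✗
   8) LOAD T1:  M=2  r_T1=2
   9) CAS  T1:  M=3  r_T1=2 ✓
  10) CAS  T0:  M=3  r_T0=1 ✗
  11) LOAD T0:  M=3  r_T0=3
  12) CAS  T0:  M=4  r_T0=3 ✓
  13) LOAD T1:  M=4  r_T1=4
  14) CAS  T1:  M=5  r_T1=4 ✓

counter = 5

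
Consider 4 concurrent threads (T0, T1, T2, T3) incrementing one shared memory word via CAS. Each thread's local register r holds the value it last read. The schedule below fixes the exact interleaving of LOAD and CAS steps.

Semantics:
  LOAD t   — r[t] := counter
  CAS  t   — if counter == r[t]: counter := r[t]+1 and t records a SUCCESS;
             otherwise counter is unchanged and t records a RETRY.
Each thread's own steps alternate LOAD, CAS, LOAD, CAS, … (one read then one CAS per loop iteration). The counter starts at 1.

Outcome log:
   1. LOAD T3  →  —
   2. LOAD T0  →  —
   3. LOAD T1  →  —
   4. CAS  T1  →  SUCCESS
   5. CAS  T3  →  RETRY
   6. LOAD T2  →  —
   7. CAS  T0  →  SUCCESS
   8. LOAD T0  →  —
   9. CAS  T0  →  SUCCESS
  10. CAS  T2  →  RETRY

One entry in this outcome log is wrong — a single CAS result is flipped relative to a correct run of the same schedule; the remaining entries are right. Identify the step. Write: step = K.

Re-executing:
#1 T3 reads 1
#2 T0 reads 1
#3 T1 reads 1
#4 T1 CAS(1→2) writes; counter now 2
#5 T3 CAS(1→2) fails; counter now 2
#6 T2 reads 2
#7 T0 CAS(1→2) fails; counter now 2
#8 T0 reads 2
#9 T0 CAS(2→3) writes; counter now 3
#10 T2 CAS(2→3) fails; counter now 3
Log disagrees first at step 7.

step = 7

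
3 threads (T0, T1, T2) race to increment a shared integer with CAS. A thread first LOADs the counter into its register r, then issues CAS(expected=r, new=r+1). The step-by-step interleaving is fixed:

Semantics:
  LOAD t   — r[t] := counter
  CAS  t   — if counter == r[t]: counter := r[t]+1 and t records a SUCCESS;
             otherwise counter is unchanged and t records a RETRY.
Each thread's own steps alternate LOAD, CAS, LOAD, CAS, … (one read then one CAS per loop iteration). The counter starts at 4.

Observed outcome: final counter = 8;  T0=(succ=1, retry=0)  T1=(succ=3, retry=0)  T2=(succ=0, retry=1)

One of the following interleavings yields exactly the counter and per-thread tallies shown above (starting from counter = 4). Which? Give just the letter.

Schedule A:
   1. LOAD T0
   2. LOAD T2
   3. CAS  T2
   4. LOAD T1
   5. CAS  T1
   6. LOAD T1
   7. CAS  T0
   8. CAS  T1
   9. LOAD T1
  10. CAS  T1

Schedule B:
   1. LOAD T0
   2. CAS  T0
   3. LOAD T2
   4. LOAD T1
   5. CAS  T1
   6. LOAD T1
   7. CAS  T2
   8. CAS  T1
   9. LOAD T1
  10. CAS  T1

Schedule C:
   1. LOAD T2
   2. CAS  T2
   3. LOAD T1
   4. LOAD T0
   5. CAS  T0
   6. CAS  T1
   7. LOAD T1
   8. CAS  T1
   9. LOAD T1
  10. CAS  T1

Tracing schedule B:
[1] T0.load  rd  (counter 4, T0.r 4)
[2] T0.cas  hit  (counter 5, T0.r 4)
[3] T2.load  rd  (counter 5, T2.r 5)
[4] T1.load  rd  (counter 5, T1.r 5)
[5] T1.cas  hit  (counter 6, T1.r 5)
[6] T1.load  rd  (counter 6, T1.r 6)
[7] T2.cas  miss  (counter 6, T2.r 5)
[8] T1.cas  hit  (counter 7, T1.r 6)
[9] T1.load  rd  (counter 7, T1.r 7)
[10] T1.cas  hit  (counter 8, T1.r 7)

B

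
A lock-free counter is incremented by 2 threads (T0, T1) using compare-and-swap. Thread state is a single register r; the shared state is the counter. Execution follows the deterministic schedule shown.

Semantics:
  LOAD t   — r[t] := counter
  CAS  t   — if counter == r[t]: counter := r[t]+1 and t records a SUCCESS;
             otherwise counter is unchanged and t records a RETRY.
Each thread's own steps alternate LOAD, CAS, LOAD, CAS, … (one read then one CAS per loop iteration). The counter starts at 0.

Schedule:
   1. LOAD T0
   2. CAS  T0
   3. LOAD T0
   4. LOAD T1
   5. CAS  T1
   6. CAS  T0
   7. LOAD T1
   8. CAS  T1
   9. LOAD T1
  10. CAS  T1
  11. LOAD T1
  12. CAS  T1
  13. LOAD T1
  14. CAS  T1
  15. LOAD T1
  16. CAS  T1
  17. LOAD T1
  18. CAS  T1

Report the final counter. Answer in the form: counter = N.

   1) LOAD T0:  M=0  r_T0=0
   2) CAS  T0:  M=1  r_T0=0 ✓
   3) LOAD T0:  M=1  r_T0=1
   4) LOAD T1:  M=1  r_T1=1
   5) CAS  T1:  M=2  r_T1=1 ✓
   6) CAS  T0:  M=2  r_T0=1 ✗
   7) LOAD T1:  M=2  r_T1=2
   8) CAS  T1:  M=3  r_T1=2 ✓
   9) LOAD T1:  M=3  r_T1=3
  10) CAS  T1:  M=4  r_T1=3 ✓
  11) LOAD T1:  M=4  r_T1=4
  12) CAS  T1:  M=5  r_T1=4 ✓
  13) LOAD T1:  M=5  r_T1=5
  14) CAS  T1:  M=6  r_T1=5 ✓
  15) LOAD T1:  M=6  r_T1=6
  16) CAS  T1:  M=7  r_T1=6 ✓
  17) LOAD T1:  M=7  r_T1=7
  18) CAS  T1:  M=8  r_T1=7 ✓

counter = 8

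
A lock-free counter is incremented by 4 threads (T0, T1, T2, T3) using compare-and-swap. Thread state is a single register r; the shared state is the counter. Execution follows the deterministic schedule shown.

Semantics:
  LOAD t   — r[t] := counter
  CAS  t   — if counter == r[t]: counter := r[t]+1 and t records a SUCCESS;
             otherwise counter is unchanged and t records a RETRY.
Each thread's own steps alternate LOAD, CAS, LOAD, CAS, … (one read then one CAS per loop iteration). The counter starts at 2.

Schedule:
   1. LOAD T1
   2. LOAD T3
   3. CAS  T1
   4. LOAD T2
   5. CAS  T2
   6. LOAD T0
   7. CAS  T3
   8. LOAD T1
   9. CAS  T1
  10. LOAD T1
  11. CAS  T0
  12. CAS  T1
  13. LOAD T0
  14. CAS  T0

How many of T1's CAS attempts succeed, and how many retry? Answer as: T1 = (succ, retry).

T1 LOAD — after: cnt=2, r=2 — load
T3 LOAD — after: cnt=2, r=2 — load
T1 CAS — after: cnt=3, r=2 — ok
T2 LOAD — after: cnt=3, r=3 — load
T2 CAS — after: cnt=4, r=3 — ok
T0 LOAD — after: cnt=4, r=4 — load
T3 CAS — after: cnt=4, r=2 — retry
T1 LOAD — after: cnt=4, r=4 — load
T1 CAS — after: cnt=5, r=4 — ok
T1 LOAD — after: cnt=5, r=5 — load
T0 CAS — after: cnt=5, r=4 — retry
T1 CAS — after: cnt=6, r=5 — ok
T0 LOAD — after: cnt=6, r=6 — load
T0 CAS — after: cnt=7, r=6 — ok

T1 = (3, 0)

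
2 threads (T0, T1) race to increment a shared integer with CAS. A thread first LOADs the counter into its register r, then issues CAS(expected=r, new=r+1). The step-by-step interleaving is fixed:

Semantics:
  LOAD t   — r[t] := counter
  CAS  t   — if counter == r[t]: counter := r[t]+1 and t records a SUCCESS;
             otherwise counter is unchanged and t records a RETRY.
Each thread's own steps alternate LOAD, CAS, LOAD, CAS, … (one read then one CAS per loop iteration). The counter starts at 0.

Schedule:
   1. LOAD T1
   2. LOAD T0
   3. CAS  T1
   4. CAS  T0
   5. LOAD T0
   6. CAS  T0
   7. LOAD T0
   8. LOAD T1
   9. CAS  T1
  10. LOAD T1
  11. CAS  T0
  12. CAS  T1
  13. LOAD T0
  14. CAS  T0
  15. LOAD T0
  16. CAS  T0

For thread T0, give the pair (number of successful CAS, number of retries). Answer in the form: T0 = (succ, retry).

   1) LOAD T1:  M=0  r_T1=0
   2) LOAD T0:  M=0  r_T0=0
   3) CAS  T1:  M=1  r_T1=0 ✓
   4) CAS  T0:  M=1  r_T0=0 ✗
   5) LOAD T0:  M=1  r_T0=1
   6) CAS  T0:  M=2  r_T0=1 ✓
   7) LOAD T0:  M=2  r_T0=2
   8) LOAD T1:  M=2  r_T1=2
   9) CAS  T1:  M=3  r_T1=2 ✓
  10) LOAD T1:  M=3  r_T1=3
  11) CAS  T0:  M=3  r_T0=2 ✗
  12) CAS  T1:  M=4  r_T1=3 ✓
  13) LOAD T0:  M=4  r_T0=4
  14) CAS  T0:  M=5  r_T0=4 ✓
  15) LOAD T0:  M=5  r_T0=5
  16) CAS  T0:  M=6  r_T0=5 ✓

T0 = (3, 2)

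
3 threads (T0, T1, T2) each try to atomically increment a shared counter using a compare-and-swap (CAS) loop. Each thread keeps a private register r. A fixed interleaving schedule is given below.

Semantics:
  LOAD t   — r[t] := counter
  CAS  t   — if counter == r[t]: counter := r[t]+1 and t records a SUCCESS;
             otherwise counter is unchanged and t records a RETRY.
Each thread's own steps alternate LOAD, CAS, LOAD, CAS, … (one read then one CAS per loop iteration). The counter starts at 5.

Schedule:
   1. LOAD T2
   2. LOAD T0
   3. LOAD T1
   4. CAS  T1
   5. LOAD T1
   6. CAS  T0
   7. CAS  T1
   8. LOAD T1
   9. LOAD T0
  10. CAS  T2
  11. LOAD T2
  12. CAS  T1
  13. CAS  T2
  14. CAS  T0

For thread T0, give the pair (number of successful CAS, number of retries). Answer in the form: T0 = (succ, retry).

[1] T2.load  rd  (counter 5, T2.r 5)
[2] T0.load  rd  (counter 5, T0.r 5)
[3] T1.load  rd  (counter 5, T1.r 5)
[4] T1.cas  hit  (counter 6, T1.r 5)
[5] T1.load  rd  (counter 6, T1.r 6)
[6] T0.cas  miss  (counter 6, T0.r 5)
[7] T1.cas  hit  (counter 7, T1.r 6)
[8] T1.load  rd  (counter 7, T1.r 7)
[9] T0.load  rd  (counter 7, T0.r 7)
[10] T2.cas  miss  (counter 7, T2.r 5)
[11] T2.load  rd  (counter 7, T2.r 7)
[12] T1.cas  hit  (counter 8, T1.r 7)
[13] T2.cas  miss  (counter 8, T2.r 7)
[14] T0.cas  miss  (counter 8, T0.r 7)

T0 = (0, 2)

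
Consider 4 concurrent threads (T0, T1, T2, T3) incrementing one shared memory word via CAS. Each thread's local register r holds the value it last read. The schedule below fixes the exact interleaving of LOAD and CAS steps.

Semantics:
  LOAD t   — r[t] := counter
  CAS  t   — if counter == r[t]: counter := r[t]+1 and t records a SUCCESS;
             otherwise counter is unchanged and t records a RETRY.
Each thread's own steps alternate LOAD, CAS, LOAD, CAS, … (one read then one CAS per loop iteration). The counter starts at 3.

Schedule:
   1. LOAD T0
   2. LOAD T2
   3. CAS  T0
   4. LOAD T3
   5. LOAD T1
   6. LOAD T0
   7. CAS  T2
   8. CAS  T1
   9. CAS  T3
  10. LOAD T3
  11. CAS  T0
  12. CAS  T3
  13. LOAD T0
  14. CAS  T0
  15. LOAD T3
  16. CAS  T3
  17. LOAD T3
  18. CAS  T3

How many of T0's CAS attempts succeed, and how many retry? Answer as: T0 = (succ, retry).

   1) LOAD T0:  M=3  r_T0=3
   2) LOAD T2:  M=3  r_T2=3
   3) CAS  T0:  M=4  r_T0=3 ✓
   4) LOAD T3:  M=4  r_T3=4
   5) LOAD T1:  M=4  r_T1=4
   6) LOAD T0:  M=4  r_T0=4
   7) CAS  T2:  M=4  r_T2=3 ✗
   8) CAS  T1:  M=5  r_T1=4 ✓
   9) CAS  T3:  M=5  r_T3=4 ✗
  10) LOAD T3:  M=5  r_T3=5
  11) CAS  T0:  M=5  r_T0=4 ✗
  12) CAS  T3:  M=6  r_T3=5 ✓
  13) LOAD T0:  M=6  r_T0=6
  14) CAS  T0:  M=7  r_T0=6 ✓
  15) LOAD T3:  M=7  r_T3=7
  16) CAS  T3:  M=8  r_T3=7 ✓
  17) LOAD T3:  M=8  r_T3=8
  18) CAS  T3:  M=9  r_T3=8 ✓

T0 = (2, 1)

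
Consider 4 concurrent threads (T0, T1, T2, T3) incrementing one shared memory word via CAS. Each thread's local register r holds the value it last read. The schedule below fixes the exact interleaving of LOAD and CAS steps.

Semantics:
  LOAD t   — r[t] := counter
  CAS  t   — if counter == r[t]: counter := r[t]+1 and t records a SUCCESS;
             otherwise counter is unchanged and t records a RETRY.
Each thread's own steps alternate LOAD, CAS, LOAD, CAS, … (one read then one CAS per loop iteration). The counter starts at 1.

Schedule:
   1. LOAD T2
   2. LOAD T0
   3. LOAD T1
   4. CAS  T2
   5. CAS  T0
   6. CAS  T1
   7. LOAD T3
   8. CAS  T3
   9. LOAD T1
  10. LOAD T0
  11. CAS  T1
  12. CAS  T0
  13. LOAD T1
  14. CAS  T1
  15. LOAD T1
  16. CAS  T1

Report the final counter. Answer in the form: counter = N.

counter = 6

[1] T2.load  rd  (counter 1, T2.r 1)
[2] T0.load  rd  (counter 1, T0.r 1)
[3] T1.load  rd  (counter 1, T1.r 1)
[4] T2.cas  hit  (counter 2, T2.r 1)
[5] T0.cas  miss  (counter 2, T0.r 1)
[6] T1.cas  miss  (counter 2, T1.r 1)
[7] T3.load  rd  (counter 2, T3.r 2)
[8] T3.cas  hit  (counter 3, T3.r 2)
[9] T1.load  rd  (counter 3, T1.r 3)
[10] T0.load  rd  (counter 3, T0.r 3)
[11] T1.cas  hit  (counter 4, T1.r 3)
[12] T0.cas  miss  (counter 4, T0.r 3)
[13] T1.load  rd  (counter 4, T1.r 4)
[14] T1.cas  hit  (counter 5, T1.r 4)
[15] T1.load  rd  (counter 5, T1.r 5)
[16] T1.cas  hit  (counter 6, T1.r 5)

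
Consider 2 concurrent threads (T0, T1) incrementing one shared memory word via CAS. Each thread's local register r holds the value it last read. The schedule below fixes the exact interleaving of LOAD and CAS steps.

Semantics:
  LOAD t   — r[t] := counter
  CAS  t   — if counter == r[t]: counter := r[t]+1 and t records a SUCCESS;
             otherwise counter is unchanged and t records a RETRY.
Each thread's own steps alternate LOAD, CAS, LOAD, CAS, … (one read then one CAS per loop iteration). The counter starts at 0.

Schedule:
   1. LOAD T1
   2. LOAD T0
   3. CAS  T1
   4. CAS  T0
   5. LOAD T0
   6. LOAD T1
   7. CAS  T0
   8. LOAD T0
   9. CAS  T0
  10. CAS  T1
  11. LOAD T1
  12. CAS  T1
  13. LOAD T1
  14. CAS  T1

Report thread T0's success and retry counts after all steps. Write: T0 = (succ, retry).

T0 = (2, 1)

T1 LOAD — after: cnt=0, r=0 — load
T0 LOAD — after: cnt=0, r=0 — load
T1 CAS — after: cnt=1, r=0 — ok
T0 CAS — after: cnt=1, r=0 — retry
T0 LOAD — after: cnt=1, r=1 — load
T1 LOAD — after: cnt=1, r=1 — load
T0 CAS — after: cnt=2, r=1 — ok
T0 LOAD — after: cnt=2, r=2 — load
T0 CAS — after: cnt=3, r=2 — ok
T1 CAS — after: cnt=3, r=1 — retry
T1 LOAD — after: cnt=3, r=3 — load
T1 CAS — after: cnt=4, r=3 — ok
T1 LOAD — after: cnt=4, r=4 — load
T1 CAS — after: cnt=5, r=4 — ok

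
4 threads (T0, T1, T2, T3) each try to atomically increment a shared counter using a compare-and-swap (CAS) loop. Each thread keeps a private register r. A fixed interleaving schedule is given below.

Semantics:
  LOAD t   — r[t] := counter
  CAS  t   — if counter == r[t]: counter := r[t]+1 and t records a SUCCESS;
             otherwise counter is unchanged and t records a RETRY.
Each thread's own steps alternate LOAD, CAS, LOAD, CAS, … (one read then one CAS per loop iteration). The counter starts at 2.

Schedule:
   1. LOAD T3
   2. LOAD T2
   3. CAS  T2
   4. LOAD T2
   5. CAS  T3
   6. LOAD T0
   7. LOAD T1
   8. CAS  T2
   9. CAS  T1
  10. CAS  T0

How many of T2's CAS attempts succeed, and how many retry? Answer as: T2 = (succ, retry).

T2 = (2, 0)

   1) LOAD T3:  M=2  r_T3=2
   2) LOAD T2:  M=2  r_T2=2
   3) CAS  T2:  M=3  r_T2=2 ✓
   4) LOAD T2:  M=3  r_T2=3
   5) CAS  T3:  M=3  r_T3=2 ✗
   6) LOAD T0:  M=3  r_T0=3
   7) LOAD T1:  M=3  r_T1=3
   8) CAS  T2:  M=4  r_T2=3 ✓
   9) CAS  T1:  M=4  r_T1=3 ✗
  10) CAS  T0:  M=4  r_T0=3 ✗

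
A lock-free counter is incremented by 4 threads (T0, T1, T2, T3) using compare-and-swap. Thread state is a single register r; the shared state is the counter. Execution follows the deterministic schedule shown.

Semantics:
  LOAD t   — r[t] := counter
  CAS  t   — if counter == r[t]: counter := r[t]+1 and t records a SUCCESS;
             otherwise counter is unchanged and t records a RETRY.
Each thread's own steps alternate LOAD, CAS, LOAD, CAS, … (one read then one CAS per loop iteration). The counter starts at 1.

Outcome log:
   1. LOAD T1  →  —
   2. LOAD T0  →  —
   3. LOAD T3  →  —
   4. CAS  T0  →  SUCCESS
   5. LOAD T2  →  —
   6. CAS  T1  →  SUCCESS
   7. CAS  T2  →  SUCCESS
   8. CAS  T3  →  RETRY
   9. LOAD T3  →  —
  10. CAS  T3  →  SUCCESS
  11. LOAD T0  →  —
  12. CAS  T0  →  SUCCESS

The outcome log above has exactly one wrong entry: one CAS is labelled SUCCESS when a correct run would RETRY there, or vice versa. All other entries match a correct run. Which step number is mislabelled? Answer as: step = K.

step = 6

Reference trace:
[1] T1.load  rd  (counter 1, T1.r 1)
[2] T0.load  rd  (counter 1, T0.r 1)
[3] T3.load  rd  (counter 1, T3.r 1)
[4] T0.cas  hit  (counter 2, T0.r 1)
[5] T2.load  rd  (counter 2, T2.r 2)
[6] T1.cas  miss  (counter 2, T1.r 1)
[7] T2.cas  hit  (counter 3, T2.r 2)
[8] T3.cas  miss  (counter 3, T3.r 1)
[9] T3.load  rd  (counter 3, T3.r 3)
[10] T3.cas  hit  (counter 4, T3.r 3)
[11] T0.load  rd  (counter 4, T0.r 4)
[12] T0.cas  hit  (counter 5, T0.r 4)
Flip is step 6.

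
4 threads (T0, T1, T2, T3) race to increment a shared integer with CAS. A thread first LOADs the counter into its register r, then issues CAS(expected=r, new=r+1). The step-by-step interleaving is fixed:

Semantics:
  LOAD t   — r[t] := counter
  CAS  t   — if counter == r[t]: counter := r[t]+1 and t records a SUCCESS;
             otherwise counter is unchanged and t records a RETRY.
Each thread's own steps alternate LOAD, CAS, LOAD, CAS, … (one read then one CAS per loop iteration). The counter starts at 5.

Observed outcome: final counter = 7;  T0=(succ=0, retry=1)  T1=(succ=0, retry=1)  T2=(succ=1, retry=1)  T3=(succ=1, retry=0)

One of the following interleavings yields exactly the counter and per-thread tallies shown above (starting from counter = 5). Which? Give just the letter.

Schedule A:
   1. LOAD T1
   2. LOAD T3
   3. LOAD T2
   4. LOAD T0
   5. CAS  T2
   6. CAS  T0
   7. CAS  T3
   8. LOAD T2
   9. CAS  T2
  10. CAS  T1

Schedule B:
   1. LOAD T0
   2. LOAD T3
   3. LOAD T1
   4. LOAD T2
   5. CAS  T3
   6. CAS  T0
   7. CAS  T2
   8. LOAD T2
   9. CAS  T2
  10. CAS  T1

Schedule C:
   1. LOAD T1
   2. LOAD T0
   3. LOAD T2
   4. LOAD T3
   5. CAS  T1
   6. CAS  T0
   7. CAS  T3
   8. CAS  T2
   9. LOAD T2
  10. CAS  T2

Tracing schedule B:
step 1: T0 LOAD ⇒ load; ctr=5 reg=5
step 2: T3 LOAD ⇒ load; ctr=5 reg=5
step 3: T1 LOAD ⇒ load; ctr=5 reg=5
step 4: T2 LOAD ⇒ load; ctr=5 reg=5
step 5: T3 CAS ⇒ ok; ctr=6 reg=5
step 6: T0 CAS ⇒ retry; ctr=6 reg=5
step 7: T2 CAS ⇒ retry; ctr=6 reg=5
step 8: T2 LOAD ⇒ load; ctr=6 reg=6
step 9: T2 CAS ⇒ ok; ctr=7 reg=6
step 10: T1 CAS ⇒ retry; ctr=7 reg=5

B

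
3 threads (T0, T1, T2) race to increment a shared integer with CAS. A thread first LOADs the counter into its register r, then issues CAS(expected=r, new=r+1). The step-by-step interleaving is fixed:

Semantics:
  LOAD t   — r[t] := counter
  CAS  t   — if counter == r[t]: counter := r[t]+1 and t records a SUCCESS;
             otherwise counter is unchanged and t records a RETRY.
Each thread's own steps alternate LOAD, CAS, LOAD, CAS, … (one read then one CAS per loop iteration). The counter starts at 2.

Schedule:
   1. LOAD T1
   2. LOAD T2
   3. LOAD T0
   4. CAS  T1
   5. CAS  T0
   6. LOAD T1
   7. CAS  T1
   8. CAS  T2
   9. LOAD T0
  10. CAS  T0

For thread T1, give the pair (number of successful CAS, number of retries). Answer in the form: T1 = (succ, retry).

T1 = (2, 0)

T1 LOAD — after: cnt=2, r=2 — load
T2 LOAD — after: cnt=2, r=2 — load
T0 LOAD — after: cnt=2, r=2 — load
T1 CAS — after: cnt=3, r=2 — ok
T0 CAS — after: cnt=3, r=2 — retry
T1 LOAD — after: cnt=3, r=3 — load
T1 CAS — after: cnt=4, r=3 — ok
T2 CAS — after: cnt=4, r=2 — retry
T0 LOAD — after: cnt=4, r=4 — load
T0 CAS — after: cnt=5, r=4 — ok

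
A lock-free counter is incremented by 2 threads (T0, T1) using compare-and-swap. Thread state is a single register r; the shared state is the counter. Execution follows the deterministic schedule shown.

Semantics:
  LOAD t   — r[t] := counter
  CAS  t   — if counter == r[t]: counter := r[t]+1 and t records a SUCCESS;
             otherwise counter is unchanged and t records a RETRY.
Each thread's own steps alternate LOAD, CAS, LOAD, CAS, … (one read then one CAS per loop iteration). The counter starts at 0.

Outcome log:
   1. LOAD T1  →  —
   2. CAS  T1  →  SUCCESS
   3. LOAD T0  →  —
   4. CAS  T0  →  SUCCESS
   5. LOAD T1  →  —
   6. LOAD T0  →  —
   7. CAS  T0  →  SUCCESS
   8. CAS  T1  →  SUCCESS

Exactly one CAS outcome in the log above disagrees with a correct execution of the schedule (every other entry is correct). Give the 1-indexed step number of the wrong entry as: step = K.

step = 8

Re-executing:
step 1: T1 LOAD ⇒ load; ctr=0 reg=0
step 2: T1 CAS ⇒ ok; ctr=1 reg=0
step 3: T0 LOAD ⇒ load; ctr=1 reg=1
step 4: T0 CAS ⇒ ok; ctr=2 reg=1
step 5: T1 LOAD ⇒ load; ctr=2 reg=2
step 6: T0 LOAD ⇒ load; ctr=2 reg=2
step 7: T0 CAS ⇒ ok; ctr=3 reg=2
step 8: T1 CAS ⇒ retry; ctr=3 reg=2
Mismatch at 8.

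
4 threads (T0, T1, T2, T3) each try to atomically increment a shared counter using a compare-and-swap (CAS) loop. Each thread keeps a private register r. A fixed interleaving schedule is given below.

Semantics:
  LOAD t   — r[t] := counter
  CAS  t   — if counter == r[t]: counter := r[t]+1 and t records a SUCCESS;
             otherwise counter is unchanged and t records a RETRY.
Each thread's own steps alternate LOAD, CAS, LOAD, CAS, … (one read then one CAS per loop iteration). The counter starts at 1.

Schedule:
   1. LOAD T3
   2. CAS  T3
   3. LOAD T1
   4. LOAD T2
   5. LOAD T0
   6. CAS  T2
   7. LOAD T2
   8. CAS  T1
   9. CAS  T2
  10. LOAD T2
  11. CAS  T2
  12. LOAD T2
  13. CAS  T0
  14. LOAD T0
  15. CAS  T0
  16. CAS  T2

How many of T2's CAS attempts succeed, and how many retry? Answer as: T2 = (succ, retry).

T2 = (3, 1)

T3 LOAD — after: cnt=1, r=1 — load
T3 CAS — after: cnt=2, r=1 — ok
T1 LOAD — after: cnt=2, r=2 — load
T2 LOAD — after: cnt=2, r=2 — load
T0 LOAD — after: cnt=2, r=2 — load
T2 CAS — after: cnt=3, r=2 — ok
T2 LOAD — after: cnt=3, r=3 — load
T1 CAS — after: cnt=3, r=2 — retry
T2 CAS — after: cnt=4, r=3 — ok
T2 LOAD — after: cnt=4, r=4 — load
T2 CAS — after: cnt=5, r=4 — ok
T2 LOAD — after: cnt=5, r=5 — load
T0 CAS — after: cnt=5, r=2 — retry
T0 LOAD — after: cnt=5, r=5 — load
T0 CAS — after: cnt=6, r=5 — ok
T2 CAS — after: cnt=6, r=5 — retry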